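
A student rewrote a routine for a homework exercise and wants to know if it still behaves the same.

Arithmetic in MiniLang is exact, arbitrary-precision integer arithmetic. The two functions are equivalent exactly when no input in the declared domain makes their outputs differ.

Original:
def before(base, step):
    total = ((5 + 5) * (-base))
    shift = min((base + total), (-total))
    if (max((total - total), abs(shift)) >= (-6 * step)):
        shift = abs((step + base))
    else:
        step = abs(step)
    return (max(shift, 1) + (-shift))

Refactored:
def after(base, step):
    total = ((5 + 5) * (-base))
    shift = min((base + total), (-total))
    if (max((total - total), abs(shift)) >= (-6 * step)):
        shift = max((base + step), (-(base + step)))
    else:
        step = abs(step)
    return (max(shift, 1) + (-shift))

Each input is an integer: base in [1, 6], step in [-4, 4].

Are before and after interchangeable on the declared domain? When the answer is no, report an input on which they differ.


Reading the diff, among the changes: min/max/abs usage differs; arithmetic usage differs.
Tracing base=2, step=-4: before: total becomes -20; next shift becomes -18; next (max((total - total), abs(shift)) >= (-6 * step)) evaluates to false; next step becomes 4; next final value 19 | after: total becomes -20; next shift becomes -18; next (max((total - total), abs(shift)) >= (-6 * step)) evaluates to false; next step becomes 4; next final value 19 — matching result 19.
Checked all 54 inputs in the declared domain: the outputs agree on every one.
verdict: equivalent


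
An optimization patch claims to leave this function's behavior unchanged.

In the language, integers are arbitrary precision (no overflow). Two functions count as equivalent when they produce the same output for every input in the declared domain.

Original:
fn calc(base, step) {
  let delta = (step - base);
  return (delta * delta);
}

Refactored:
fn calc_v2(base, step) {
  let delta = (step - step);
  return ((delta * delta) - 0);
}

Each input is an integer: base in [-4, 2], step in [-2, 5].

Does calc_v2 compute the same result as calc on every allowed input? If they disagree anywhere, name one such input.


Evaluate both at base=-4, step=-2.
calc: delta = 2; return 4
calc_v2: delta = 0; return 0
4 vs 0 — the two versions disagree here.
verdict: not equivalent; witness: base=-4, step=-2


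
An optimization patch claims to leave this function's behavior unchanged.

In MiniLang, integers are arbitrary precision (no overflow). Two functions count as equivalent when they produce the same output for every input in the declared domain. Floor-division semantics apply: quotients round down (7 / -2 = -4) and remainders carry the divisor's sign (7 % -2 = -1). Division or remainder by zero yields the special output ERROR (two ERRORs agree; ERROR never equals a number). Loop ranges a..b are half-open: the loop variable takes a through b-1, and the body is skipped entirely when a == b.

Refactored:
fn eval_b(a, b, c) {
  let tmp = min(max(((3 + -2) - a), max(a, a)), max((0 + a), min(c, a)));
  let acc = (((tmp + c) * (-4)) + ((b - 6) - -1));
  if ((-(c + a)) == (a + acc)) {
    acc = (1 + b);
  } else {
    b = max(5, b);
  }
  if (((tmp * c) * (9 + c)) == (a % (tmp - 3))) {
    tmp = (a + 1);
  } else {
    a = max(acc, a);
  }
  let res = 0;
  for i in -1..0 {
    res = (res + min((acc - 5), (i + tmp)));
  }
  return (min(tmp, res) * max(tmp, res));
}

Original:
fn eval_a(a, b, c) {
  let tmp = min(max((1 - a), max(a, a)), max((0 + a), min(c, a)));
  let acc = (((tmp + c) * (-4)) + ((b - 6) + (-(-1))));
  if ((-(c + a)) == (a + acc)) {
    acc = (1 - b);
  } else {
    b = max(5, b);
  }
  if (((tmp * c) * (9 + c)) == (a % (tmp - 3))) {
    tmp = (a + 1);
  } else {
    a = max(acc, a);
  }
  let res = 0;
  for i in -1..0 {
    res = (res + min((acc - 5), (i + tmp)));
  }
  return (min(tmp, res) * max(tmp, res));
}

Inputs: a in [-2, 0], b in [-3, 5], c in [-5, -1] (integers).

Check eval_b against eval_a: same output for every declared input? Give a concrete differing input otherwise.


Not equivalent: a=-2, b=-2, c=-1 separates them (6 vs 12).
eval_a: tmp = -2; acc = 5; ((-(c + a)) == (a + acc)) -> true; acc = 3; (((tmp * c) * (9 + c)) == (a % (tmp - 3))) -> false; a = 3; res = 0; [i=-1]; res = -3; return 6
eval_b: tmp = -2; acc = 5; ((-(c + a)) == (a + acc)) -> true; acc = -1; (((tmp * c) * (9 + c)) == (a % (tmp - 3))) -> false; a = -1; res = 0; [i=-1]; res = -6; return 12
verdict: not equivalent; witness: a=-2, b=-2, c=-1


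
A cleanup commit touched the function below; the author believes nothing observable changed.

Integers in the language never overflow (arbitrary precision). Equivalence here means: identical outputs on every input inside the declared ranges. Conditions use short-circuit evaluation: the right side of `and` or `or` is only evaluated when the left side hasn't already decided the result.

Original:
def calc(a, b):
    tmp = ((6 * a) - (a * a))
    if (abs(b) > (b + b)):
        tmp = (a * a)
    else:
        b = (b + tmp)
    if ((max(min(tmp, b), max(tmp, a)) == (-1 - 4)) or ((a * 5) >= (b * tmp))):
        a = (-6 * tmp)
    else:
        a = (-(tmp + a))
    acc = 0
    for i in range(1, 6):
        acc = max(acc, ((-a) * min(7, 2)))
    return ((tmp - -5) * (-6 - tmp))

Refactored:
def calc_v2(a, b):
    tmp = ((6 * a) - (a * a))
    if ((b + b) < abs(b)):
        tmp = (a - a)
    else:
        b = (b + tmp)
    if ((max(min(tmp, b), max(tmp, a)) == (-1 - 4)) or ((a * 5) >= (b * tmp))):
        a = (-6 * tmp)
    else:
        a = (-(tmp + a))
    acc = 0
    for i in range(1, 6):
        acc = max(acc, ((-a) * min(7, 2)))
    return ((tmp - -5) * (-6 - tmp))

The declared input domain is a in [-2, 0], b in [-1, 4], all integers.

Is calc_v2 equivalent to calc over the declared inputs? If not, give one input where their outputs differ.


Take a=-2, b=-1.
calc: tmp := -16 | (abs(b) > (b + b)): true | tmp := 4 | ((max(min(tmp, b), max(tmp, a)) == (-1 - 4)) or ((a * 5) >= (b * tmp))): false | a := -2 | acc := 0 | iter i=1: | acc := 4 | iter i=2: | acc := 4 | iter i=3: | acc := 4 | iter i=4: | acc := 4 | iter i=5: | acc := 4 | result -90
calc_v2: tmp := -16 | ((b + b) < abs(b)): true | tmp := 0 | ((max(min(tmp, b), max(tmp, a)) == (-1 - 4)) or ((a * 5) >= (b * tmp))): false | a := 2 | acc := 0 | iter i=1: | acc := 0 | iter i=2: | acc := 0 | iter i=3: | acc := 0 | iter i=4: | acc := 0 | iter i=5: | acc := 0 | result -30
-90 and -30 differ, so these are not the same function on this domain.
verdict: not equivalent; witness: a=-2, b=-1


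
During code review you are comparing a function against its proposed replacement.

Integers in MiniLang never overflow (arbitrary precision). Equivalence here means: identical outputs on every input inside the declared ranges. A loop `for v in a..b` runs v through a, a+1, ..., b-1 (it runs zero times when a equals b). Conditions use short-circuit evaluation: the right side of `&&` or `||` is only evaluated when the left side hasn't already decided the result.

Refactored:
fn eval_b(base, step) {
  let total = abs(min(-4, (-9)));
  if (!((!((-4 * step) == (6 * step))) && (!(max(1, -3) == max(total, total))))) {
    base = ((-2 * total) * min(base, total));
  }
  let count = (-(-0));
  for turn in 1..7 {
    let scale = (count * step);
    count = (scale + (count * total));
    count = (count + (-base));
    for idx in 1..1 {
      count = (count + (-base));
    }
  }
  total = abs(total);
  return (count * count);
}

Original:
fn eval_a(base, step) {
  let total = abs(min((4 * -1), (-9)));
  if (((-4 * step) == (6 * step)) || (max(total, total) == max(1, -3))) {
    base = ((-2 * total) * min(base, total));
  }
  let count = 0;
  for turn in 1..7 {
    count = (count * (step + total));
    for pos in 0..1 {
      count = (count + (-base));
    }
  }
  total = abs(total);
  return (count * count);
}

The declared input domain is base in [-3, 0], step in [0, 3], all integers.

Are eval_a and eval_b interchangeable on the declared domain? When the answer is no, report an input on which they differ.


Reading the diff, among the changes: constant usage differs, loop structure differs, arithmetic usage differs, boolean connective usage differs, local variable names differ, statement counts differ.
One worked example (base=-1, step=1) — eval_a: total becomes 9; next (((-4 * step) == (6 * step)) || (max(total, total) == max(1, -3))) evaluates to false; next count becomes 0; next at turn=1:; next count becomes 0; next at pos=0:; next count becomes 1; next at turn=2:; next count becomes 10; next at pos=0:; next count becomes 11; next at turn=3:; next count becomes 110; next at pos=0:; next count becomes 111; next at turn=4:; next count becomes 1110; next at pos=0:; next count becomes 1111; next at turn=5:; next count becomes 11110; next at pos=0:; next count becomes 11111; next at turn=6:; next count becomes 111110; next at pos=0:; next count becomes 111111; next total becomes 9; next final value 12345654321; eval_b: total becomes 9; next (!((!((-4 * step) == (6 * step))) && (!(max(1, -3) == max(total, total))))) evaluates to false; next count becomes 0; next at turn=1:; next scale becomes 0; next count becomes 0; next count becomes 1; next idx never enters its loop body; next at turn=2:; next scale becomes 1; next count becomes 10; next count becomes 11; next idx never enters its loop body; next at turn=3:; next scale becomes 11; next count becomes 110; next count becomes 111; next idx never enters its loop body; next at turn=4:; next scale becomes 111; next count becomes 1110; next count becomes 1111; next idx never enters its loop body; next at turn=5:; next scale becomes 1111; next count becomes 11110; next count becomes 11111; next idx never enters its loop body; next at turn=6:; next scale becomes 11111; next count becomes 111110; next count becomes 111111; next idx never enters its loop body; next total becomes 9; next final value 12345654321; agreement on 12345654321.
Checked all 16 inputs in the declared domain: the outputs agree on every one.
verdict: equivalent


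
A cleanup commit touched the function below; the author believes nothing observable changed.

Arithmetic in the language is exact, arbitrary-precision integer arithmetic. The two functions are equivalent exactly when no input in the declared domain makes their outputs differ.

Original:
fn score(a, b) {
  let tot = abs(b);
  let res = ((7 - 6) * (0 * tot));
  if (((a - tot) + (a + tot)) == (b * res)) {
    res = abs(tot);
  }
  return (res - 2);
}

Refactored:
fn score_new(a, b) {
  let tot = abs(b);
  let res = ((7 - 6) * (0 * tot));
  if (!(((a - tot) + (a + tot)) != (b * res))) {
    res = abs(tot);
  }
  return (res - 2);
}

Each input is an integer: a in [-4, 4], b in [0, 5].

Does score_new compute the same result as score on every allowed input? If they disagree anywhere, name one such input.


Equivalent — the differences include comparison usage differs, plus boolean connective usage differs, yet no declared input distinguishes the two.
Spot check at a=3, b=5 — score: tot = 5; res = 0; (((a - tot) + (a + tot)) == (b * res)) -> false; return -2. score_new: tot = 5; res = 0; (!(((a - tot) + (a + tot)) != (b * res))) -> false; return -2. Both give -2.
Across all 54 domain points the two functions coincide.
verdict: equivalent


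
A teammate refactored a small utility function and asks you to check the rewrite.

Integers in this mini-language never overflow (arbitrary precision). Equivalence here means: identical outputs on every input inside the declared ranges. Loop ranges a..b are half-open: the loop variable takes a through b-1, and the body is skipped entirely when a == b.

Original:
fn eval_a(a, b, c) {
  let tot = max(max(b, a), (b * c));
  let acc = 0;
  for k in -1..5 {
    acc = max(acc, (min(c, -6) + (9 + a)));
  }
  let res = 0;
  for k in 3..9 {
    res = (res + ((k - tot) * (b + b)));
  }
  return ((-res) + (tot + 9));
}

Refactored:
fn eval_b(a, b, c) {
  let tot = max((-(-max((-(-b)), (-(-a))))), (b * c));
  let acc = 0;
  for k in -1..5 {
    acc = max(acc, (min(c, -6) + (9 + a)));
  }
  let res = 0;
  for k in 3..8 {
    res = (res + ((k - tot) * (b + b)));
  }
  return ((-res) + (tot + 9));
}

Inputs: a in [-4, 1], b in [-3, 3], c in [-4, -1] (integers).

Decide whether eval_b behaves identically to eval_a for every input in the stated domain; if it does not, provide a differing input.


On input a=-4, b=-3, c=-4, eval_a returns -213 while eval_b returns -189.
verdict: not equivalent; witness: a=-4, b=-3, c=-4


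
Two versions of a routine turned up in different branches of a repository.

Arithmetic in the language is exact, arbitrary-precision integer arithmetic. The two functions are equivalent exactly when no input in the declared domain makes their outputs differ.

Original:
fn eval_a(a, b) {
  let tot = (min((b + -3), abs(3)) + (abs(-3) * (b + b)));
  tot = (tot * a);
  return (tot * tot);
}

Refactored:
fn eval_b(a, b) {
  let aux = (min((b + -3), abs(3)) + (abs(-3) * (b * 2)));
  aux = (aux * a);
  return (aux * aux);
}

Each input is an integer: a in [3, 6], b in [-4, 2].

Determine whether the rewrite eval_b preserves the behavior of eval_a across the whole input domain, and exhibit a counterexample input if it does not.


Comparing the listings, the differences include: local variable names differ; and constant usage differs; and arithmetic usage differs.
As a probe, take a=5, b=1: eval_a runs tot = 4; tot = 20; return 400; eval_b runs aux = 4; aux = 20; return 400; both end at 400.
Sweeping the whole domain (28 inputs) finds no disagreement.
verdict: equivalent


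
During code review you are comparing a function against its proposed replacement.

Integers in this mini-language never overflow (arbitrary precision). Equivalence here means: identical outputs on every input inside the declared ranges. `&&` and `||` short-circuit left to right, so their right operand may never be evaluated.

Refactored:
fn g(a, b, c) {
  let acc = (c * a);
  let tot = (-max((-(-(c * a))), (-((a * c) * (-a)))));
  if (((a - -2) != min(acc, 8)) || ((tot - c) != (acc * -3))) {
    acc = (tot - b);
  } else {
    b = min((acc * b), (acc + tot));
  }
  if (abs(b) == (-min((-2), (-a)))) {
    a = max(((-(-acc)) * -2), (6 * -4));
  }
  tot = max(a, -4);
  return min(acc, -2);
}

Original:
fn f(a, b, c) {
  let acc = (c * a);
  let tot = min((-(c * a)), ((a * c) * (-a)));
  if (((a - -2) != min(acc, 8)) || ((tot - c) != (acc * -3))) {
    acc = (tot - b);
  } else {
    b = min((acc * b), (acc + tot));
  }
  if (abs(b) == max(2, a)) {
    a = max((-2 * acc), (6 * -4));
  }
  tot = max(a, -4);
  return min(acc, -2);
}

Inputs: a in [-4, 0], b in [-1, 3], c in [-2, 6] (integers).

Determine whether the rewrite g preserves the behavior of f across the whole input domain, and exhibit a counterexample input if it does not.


Side by side, the visible changes include: same computation, different form.
Spot check at a=-2, b=2, c=-2 — f: acc=4, then tot=-4, then (((a - -2) != min(acc, 8)) || ((tot - c) != (acc * -3))) is true, then acc=-6, then (abs(b) == max(2, a)) is true, then a=12, then tot=12, then returns -6. g: acc=4, then tot=-4, then (((a - -2) != min(acc, 8)) || ((tot - c) != (acc * -3))) is true, then acc=-6, then (abs(b) == (-min((-2), (-a)))) is true, then a=12, then tot=12, then returns -6. Both give -6.
Sweeping the whole domain (225 inputs) finds no disagreement.
verdict: equivalent


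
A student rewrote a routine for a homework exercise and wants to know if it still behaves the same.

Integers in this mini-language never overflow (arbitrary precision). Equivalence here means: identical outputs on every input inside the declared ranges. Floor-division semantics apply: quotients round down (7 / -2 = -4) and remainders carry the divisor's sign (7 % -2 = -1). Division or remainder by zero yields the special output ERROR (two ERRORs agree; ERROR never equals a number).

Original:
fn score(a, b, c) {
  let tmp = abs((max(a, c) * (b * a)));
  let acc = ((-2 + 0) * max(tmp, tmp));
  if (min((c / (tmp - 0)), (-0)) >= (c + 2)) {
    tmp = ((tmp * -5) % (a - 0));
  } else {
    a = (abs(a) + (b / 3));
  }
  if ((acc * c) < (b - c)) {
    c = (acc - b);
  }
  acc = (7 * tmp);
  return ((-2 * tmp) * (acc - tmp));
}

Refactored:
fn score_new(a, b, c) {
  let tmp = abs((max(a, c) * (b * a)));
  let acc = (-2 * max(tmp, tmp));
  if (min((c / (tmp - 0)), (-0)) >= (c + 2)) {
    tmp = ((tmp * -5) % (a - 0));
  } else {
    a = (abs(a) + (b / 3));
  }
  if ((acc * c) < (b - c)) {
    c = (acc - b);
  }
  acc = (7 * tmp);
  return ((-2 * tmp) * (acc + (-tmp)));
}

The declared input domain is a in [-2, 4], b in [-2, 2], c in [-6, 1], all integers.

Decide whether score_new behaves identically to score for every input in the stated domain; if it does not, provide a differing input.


Side by side, the visible changes include: constant usage differs; and arithmetic usage differs.
One worked example (a=1, b=2, c=-1) — score: tmp = 2; acc = -4; (min((c / (tmp - 0)), (-0)) >= (c + 2)) -> false; a = 1; ((acc * c) < (b - c)) -> false; acc = 14; return -48; score_new: tmp = 2; acc = -4; (min((c / (tmp - 0)), (-0)) >= (c + 2)) -> false; a = 1; ((acc * c) < (b - c)) -> false; acc = 14; return -48; agreement on -48.
Every one of the 280 inputs gives matching results.
verdict: equivalent


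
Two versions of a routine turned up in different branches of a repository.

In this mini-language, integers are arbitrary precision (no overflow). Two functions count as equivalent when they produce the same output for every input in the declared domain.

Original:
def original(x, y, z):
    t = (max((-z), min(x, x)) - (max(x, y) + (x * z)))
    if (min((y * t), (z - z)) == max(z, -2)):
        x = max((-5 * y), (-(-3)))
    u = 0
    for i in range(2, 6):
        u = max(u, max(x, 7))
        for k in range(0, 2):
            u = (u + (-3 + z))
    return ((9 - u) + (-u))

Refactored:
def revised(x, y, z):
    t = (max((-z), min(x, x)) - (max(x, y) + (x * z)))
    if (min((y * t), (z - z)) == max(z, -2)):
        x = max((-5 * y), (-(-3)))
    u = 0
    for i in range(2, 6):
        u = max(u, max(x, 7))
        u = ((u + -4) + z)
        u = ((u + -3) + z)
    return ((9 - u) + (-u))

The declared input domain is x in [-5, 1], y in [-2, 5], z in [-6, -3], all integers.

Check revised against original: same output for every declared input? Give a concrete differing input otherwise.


There is a counterexample at x=-5, y=-2, z=-6: 31 on one side, 33 on the other.
original: t=-22, then (min((y * t), (z - z)) == max(z, -2)) is false, then u=0, then (i=2), then u=7, then (k=0), then u=-2, then (k=1), then u=-11, then (i=3), then u=7, then (k=0), then u=-2, then (k=1), then u=-11, then (i=4), then u=7, then (k=0), then u=-2, then (k=1), then u=-11, then (i=5), then u=7, then (k=0), then u=-2, then (k=1), then u=-11, then returns 31
revised: t=-22, then (min((y * t), (z - z)) == max(z, -2)) is false, then u=0, then (i=2), then u=7, then u=-3, then u=-12, then (i=3), then u=7, then u=-3, then u=-12, then (i=4), then u=7, then u=-3, then u=-12, then (i=5), then u=7, then u=-3, then u=-12, then returns 33
verdict: not equivalent; witness: x=-5, y=-2, z=-6


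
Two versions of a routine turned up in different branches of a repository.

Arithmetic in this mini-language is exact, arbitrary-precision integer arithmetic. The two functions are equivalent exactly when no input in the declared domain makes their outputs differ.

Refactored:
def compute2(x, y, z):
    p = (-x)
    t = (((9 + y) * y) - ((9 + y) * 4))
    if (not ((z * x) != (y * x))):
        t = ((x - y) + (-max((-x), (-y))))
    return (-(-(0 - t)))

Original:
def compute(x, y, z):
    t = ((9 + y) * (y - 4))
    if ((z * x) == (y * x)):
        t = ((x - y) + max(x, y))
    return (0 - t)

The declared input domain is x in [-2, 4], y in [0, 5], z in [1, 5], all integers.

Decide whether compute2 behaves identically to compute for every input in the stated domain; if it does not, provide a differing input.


Run the pair on x=-2, y=1, z=1.
compute: t becomes -30; next ((z * x) == (y * x)) evaluates to true; next t becomes -2; next final value 2
compute2: p becomes 2; next t becomes -30; next (not ((z * x) != (y * x))) evaluates to true; next t becomes -5; next final value 5
2 against 5: the behavior changed.
verdict: not equivalent; witness: x=-2, y=1, z=1


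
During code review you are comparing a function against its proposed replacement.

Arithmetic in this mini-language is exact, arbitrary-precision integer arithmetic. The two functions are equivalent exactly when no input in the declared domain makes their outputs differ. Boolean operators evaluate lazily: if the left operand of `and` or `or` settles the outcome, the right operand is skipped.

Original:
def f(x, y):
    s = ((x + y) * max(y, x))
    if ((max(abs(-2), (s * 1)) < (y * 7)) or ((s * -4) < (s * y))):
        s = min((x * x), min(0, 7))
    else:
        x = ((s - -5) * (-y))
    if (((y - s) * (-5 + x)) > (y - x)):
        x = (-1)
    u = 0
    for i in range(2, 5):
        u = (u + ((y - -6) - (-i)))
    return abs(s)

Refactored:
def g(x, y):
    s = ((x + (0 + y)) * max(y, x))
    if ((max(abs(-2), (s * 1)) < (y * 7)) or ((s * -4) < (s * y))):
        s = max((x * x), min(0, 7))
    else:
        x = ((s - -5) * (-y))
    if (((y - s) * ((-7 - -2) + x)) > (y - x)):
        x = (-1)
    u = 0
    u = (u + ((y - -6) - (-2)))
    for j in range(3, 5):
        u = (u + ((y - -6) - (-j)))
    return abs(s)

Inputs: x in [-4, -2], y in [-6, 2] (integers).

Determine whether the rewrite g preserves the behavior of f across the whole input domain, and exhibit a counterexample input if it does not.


Consider the input x=-4, y=-3.
f: s=21, then ((max(abs(-2), (s * 1)) < (y * 7)) or ((s * -4) < (s * y))) is true, then s=0, then (((y - s) * (-5 + x)) > (y - x)) is true, then x=-1, then u=0, then (i=2), then u=5, then (i=3), then u=11, then (i=4), then u=18, then returns 0
g: s=21, then ((max(abs(-2), (s * 1)) < (y * 7)) or ((s * -4) < (s * y))) is true, then s=16, then (((y - s) * ((-7 - -2) + x)) > (y - x)) is true, then x=-1, then u=0, then u=5, then (j=3), then u=11, then (j=4), then u=18, then returns 16
0 != 16, so the rewrite changes behavior.
verdict: not equivalent; witness: x=-4, y=-3


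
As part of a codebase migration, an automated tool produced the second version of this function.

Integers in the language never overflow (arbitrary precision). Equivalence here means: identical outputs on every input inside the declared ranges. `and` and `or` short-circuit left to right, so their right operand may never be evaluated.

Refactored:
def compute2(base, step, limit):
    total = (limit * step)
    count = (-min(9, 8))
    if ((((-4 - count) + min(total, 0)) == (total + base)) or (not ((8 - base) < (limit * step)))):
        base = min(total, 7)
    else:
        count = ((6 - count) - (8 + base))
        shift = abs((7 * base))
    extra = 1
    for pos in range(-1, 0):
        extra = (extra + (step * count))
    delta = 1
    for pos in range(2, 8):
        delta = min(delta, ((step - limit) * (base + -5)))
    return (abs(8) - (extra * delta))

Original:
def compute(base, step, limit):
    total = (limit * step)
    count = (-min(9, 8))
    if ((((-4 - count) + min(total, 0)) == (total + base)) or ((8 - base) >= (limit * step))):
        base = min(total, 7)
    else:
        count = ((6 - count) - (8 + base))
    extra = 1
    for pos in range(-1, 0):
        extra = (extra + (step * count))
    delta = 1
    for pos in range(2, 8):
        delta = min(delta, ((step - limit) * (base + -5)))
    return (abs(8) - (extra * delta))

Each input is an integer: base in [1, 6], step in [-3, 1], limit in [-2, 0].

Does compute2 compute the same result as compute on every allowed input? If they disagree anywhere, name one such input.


The two are interchangeable: arithmetic usage differs, plus comparison usage differs, plus constant usage differs, plus statement counts differ, plus min/max/abs usage differs, plus boolean connective usage differs, plus local variable names differ, and every declared input agrees.
As a probe, take base=6, step=-2, limit=-2: compute runs total=4, then count=-8, then ((((-4 - count) + min(total, 0)) == (total + base)) or ((8 - base) >= (limit * step))) is false, then count=0, then extra=1, then (pos=-1), then extra=1, then delta=1, then (pos=2), then delta=0, then (pos=3), then delta=0, then (pos=4), then delta=0, then (pos=5), then delta=0, then (pos=6), then delta=0, then (pos=7), then delta=0, then returns 8; compute2 runs total=4, then count=-8, then ((((-4 - count) + min(total, 0)) == (total + base)) or (not ((8 - base) < (limit * step)))) is false, then count=0, then shift=42, then extra=1, then (pos=-1), then extra=1, then delta=1, then (pos=2), then delta=0, then (pos=3), then delta=0, then (pos=4), then delta=0, then (pos=5), then delta=0, then (pos=6), then delta=0, then (pos=7), then delta=0, then returns 8; both end at 8.
Every one of the 90 inputs gives matching results.
verdict: equivalent


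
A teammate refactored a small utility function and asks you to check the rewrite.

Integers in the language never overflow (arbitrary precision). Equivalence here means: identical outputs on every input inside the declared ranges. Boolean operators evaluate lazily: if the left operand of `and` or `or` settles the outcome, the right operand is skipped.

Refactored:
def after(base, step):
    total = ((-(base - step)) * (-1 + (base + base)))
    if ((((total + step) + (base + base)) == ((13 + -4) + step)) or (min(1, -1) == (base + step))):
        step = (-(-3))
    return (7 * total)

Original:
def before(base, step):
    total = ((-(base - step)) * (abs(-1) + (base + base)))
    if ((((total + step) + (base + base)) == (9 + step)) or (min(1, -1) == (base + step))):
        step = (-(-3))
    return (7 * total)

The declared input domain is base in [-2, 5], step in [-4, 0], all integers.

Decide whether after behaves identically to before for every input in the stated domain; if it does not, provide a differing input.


On input base=-2, step=-4, before returns 42 while after returns 70.
verdict: not equivalent; witness: base=-2, step=-4


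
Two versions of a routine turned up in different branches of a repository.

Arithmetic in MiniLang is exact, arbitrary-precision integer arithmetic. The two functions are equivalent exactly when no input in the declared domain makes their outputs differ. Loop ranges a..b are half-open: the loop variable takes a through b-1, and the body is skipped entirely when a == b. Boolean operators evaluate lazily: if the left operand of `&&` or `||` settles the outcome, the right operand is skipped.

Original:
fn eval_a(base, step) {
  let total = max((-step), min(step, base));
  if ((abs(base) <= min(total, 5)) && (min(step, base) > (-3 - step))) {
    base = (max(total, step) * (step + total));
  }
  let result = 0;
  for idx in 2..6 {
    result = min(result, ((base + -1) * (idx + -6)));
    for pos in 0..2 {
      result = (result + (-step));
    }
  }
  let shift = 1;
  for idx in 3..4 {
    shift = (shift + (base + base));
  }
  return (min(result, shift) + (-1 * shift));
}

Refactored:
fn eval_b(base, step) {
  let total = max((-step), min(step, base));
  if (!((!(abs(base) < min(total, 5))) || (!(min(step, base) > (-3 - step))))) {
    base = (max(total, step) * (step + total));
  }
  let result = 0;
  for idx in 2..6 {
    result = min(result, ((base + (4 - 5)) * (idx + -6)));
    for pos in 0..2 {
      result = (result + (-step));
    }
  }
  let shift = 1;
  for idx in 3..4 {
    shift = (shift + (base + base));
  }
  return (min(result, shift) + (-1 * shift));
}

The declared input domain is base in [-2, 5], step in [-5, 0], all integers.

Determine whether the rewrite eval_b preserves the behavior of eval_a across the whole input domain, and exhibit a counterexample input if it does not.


There is a counterexample at base=1, step=-1: 0 on one side, -1 on the other.
eval_a: total becomes 1; next ((abs(base) <= min(total, 5)) && (min(step, base) > (-3 - step))) evaluates to true; next base becomes 0; next result becomes 0; next at idx=2:; next result becomes 0; next at pos=0:; next result becomes 1; next at pos=1:; next result becomes 2; next at idx=3:; next result becomes 2; next at pos=0:; next result becomes 3; next at pos=1:; next result becomes 4; next at idx=4:; next result becomes 2; next at pos=0:; next result becomes 3; next at pos=1:; next result becomes 4; next at idx=5:; next result becomes 1; next at pos=0:; next result becomes 2; next at pos=1:; next result becomes 3; next shift becomes 1; next at idx=3:; next shift becomes 1; next final value 0
eval_b: total becomes 1; next (!((!(abs(base) < min(total, 5))) || (!(min(step, base) > (-3 - step))))) evaluates to false; next result becomes 0; next at idx=2:; next result becomes 0; next at pos=0:; next result becomes 1; next at pos=1:; next result becomes 2; next at idx=3:; next result becomes 0; next at pos=0:; next result becomes 1; next at pos=1:; next result becomes 2; next at idx=4:; next result becomes 0; next at pos=0:; next result becomes 1; next at pos=1:; next result becomes 2; next at idx=5:; next result becomes 0; next at pos=0:; next result becomes 1; next at pos=1:; next result becomes 2; next shift becomes 1; next at idx=3:; next shift becomes 3; next final value -1
verdict: not equivalent; witness: base=1, step=-1


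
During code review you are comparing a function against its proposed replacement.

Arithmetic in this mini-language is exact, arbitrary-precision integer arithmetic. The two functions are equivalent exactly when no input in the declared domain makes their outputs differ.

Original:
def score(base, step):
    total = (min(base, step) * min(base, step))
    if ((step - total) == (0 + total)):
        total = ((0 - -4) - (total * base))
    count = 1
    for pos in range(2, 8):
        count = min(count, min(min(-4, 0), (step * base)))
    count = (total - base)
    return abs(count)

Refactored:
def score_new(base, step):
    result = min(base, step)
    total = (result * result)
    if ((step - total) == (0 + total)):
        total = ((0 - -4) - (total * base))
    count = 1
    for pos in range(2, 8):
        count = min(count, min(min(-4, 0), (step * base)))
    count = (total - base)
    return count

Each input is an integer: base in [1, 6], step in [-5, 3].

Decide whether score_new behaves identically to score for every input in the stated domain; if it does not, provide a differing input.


Take base=2, step=-1.
score: total becomes 1; next ((step - total) == (0 + total)) evaluates to false; next count becomes 1; next at pos=2:; next count becomes -4; next at pos=3:; next count becomes -4; next at pos=4:; next count becomes -4; next at pos=5:; next count becomes -4; next at pos=6:; next count becomes -4; next at pos=7:; next count becomes -4; next count becomes -1; next final value 1
score_new: result becomes -1; next total becomes 1; next ((step - total) == (0 + total)) evaluates to false; next count becomes 1; next at pos=2:; next count becomes -4; next at pos=3:; next count becomes -4; next at pos=4:; next count becomes -4; next at pos=5:; next count becomes -4; next at pos=6:; next count becomes -4; next at pos=7:; next count becomes -4; next count becomes -1; next final value -1
1 against -1: the behavior changed.
verdict: not equivalent; witness: base=2, step=-1


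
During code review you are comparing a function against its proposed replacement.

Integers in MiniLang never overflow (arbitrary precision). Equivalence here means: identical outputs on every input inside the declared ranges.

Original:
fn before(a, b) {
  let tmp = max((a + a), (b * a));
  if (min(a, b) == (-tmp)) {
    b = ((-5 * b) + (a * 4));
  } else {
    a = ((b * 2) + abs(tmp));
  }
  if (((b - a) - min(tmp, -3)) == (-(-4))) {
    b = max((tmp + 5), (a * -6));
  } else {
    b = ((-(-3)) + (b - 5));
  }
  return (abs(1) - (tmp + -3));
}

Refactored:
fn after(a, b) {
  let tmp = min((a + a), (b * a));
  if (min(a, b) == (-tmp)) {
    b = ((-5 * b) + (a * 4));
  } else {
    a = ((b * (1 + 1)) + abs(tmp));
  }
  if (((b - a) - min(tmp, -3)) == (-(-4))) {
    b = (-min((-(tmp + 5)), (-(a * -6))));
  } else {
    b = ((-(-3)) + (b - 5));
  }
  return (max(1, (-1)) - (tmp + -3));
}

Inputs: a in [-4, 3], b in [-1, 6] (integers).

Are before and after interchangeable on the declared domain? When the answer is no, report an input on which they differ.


Run the pair on a=-4, b=-1.
before: tmp becomes 4; next (min(a, b) == (-tmp)) evaluates to true; next b becomes -11; next (((b - a) - min(tmp, -3)) == (-(-4))) evaluates to false; next b becomes -13; next final value 0
after: tmp becomes -8; next (min(a, b) == (-tmp)) evaluates to false; next a becomes 6; next (((b - a) - min(tmp, -3)) == (-(-4))) evaluates to false; next b becomes -3; next final value 12
0 against 12: the behavior changed.
verdict: not equivalent; witness: a=-4, b=-1


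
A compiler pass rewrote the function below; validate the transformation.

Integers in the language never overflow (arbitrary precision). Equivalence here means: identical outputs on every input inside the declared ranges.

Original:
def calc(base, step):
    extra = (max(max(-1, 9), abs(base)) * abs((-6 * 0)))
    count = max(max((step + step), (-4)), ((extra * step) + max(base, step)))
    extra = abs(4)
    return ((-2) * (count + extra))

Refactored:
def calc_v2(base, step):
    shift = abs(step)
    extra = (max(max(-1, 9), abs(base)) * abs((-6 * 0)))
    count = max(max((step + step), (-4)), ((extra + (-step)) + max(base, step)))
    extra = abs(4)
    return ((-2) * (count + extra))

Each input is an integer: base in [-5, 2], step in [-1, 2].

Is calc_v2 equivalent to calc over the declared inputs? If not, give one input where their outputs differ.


Take base=-5, step=-1.
calc: extra = 0; count = -1; extra = 4; return -6
calc_v2: shift = 1; extra = 0; count = 0; extra = 4; return -8
-6 != -8, so the rewrite changes behavior.
verdict: not equivalent; witness: base=-5, step=-1


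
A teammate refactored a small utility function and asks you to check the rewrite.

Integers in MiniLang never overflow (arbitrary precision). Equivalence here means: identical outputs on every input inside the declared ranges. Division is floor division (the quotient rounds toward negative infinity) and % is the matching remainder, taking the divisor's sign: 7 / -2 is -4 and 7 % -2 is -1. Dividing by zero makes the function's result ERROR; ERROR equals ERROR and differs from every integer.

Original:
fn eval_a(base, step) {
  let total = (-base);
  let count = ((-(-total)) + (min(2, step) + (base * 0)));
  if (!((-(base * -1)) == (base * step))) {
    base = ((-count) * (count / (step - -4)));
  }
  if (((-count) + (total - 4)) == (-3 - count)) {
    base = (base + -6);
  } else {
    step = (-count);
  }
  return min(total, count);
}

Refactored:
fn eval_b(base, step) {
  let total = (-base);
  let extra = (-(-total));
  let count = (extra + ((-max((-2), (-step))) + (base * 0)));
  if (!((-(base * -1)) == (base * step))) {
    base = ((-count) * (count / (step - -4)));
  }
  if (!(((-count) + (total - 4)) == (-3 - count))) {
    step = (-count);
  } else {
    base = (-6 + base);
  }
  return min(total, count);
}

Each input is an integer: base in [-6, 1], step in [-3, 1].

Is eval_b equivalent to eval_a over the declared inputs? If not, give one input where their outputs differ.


Equivalent — the differences include local variable names differ; also statement counts differ; also min/max/abs usage differs; also boolean connective usage differs, yet no declared input distinguishes the two.
As a probe, take base=-4, step=0: eval_a runs total=4, then count=4, then (!((-(base * -1)) == (base * step))) is true, then base=-4, then (((-count) + (total - 4)) == (-3 - count)) is false, then step=-4, then returns 4; eval_b runs total=4, then extra=4, then count=4, then (!((-(base * -1)) == (base * step))) is true, then base=-4, then (!(((-count) + (total - 4)) == (-3 - count))) is true, then step=-4, then returns 4; both end at 4.
Every one of the 40 inputs gives matching results.
verdict: equivalent


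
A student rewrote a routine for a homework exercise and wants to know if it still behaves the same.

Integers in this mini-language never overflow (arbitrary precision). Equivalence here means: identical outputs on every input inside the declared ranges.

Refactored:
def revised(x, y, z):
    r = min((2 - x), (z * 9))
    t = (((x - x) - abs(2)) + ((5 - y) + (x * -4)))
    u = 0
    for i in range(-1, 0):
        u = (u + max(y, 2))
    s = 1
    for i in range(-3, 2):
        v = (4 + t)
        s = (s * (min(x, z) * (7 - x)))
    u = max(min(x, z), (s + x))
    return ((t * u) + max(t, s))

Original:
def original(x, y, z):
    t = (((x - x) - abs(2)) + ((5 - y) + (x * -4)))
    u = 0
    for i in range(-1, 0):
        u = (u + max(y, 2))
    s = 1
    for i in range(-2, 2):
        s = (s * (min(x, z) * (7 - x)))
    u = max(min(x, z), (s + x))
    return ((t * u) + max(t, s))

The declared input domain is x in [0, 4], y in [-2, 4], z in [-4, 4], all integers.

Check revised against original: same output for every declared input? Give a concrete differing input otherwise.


Try x=0, y=-2, z=-4.
original: t=5, then u=0, then (i=-1), then u=2, then s=1, then (i=-2), then s=-28, then (i=-1), then s=784, then (i=0), then s=-21952, then (i=1), then s=614656, then u=614656, then returns 3687936
revised: r=-36, then t=5, then u=0, then (i=-1), then u=2, then s=1, then (i=-3), then v=9, then s=-28, then (i=-2), then v=9, then s=784, then (i=-1), then v=9, then s=-21952, then (i=0), then v=9, then s=614656, then (i=1), then v=9, then s=-17210368, then u=-4, then returns -15
3687936 against -15: the behavior changed.
verdict: not equivalent; witness: x=0, y=-2, z=-4


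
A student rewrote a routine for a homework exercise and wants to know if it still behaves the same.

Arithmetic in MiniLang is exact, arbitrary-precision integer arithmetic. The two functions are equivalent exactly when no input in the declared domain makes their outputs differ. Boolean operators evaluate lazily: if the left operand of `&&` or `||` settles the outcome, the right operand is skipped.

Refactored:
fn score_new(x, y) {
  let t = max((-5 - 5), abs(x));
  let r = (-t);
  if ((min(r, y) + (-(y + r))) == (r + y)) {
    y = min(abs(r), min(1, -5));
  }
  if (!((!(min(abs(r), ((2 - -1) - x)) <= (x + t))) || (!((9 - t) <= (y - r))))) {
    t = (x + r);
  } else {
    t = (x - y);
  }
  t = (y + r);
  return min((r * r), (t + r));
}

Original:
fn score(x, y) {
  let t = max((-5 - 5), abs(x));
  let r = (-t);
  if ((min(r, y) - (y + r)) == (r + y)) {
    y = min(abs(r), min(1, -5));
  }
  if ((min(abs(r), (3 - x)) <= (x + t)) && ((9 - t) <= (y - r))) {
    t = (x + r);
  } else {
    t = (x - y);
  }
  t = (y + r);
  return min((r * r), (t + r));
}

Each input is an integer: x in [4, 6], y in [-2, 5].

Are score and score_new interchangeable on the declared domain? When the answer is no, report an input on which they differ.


Reading the diff, among the changes: arithmetic usage differs, and constant usage differs, and boolean connective usage differs.
Tracing x=4, y=-2: score: t := 4 | r := -4 | ((min(r, y) - (y + r)) == (r + y)): false | ((min(abs(r), (3 - x)) <= (x + t)) && ((9 - t) <= (y - r))): false | t := 6 | t := -6 | result -10 | score_new: t := 4 | r := -4 | ((min(r, y) + (-(y + r))) == (r + y)): false | (!((!(min(abs(r), ((2 - -1) - x)) <= (x + t))) || (!((9 - t) <= (y - r))))): false | t := 6 | t := -6 | result -10 — matching result -10.
Every one of the 24 inputs gives matching results.
verdict: equivalent


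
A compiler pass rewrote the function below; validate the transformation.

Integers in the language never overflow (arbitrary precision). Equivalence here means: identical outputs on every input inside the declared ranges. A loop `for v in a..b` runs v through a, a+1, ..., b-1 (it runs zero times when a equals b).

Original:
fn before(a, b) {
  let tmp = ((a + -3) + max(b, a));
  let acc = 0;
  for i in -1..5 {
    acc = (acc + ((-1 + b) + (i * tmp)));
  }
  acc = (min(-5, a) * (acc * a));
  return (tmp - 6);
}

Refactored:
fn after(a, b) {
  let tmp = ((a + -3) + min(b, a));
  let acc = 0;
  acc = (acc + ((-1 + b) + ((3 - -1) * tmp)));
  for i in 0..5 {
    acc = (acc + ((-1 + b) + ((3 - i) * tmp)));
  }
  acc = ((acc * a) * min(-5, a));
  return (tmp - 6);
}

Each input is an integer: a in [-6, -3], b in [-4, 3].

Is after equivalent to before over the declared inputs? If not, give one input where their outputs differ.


Try a=-6, b=-4.
before: tmp := -13 | acc := 0 | iter i=-1: | acc := 8 | iter i=0: | acc := 3 | iter i=1: | acc := -15 | iter i=2: | acc := -46 | iter i=3: | acc := -90 | iter i=4: | acc := -147 | acc := -5292 | result -19
after: tmp := -15 | acc := 0 | acc := -65 | iter i=0: | acc := -115 | iter i=1: | acc := -150 | iter i=2: | acc := -170 | iter i=3: | acc := -175 | iter i=4: | acc := -165 | acc := -5940 | result -21
-19 against -21: the behavior changed.
verdict: not equivalent; witness: a=-6, b=-4
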